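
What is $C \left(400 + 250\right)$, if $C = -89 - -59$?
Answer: $-19500$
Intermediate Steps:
$C = -30$ ($C = -89 + 59 = -30$)
$C \left(400 + 250\right) = - 30 \left(400 + 250\right) = \left(-30\right) 650 = -19500$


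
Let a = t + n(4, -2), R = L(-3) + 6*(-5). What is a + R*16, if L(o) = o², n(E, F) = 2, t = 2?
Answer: -332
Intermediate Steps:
R = -21 (R = (-3)² + 6*(-5) = 9 - 30 = -21)
a = 4 (a = 2 + 2 = 4)
a + R*16 = 4 - 21*16 = 4 - 336 = -332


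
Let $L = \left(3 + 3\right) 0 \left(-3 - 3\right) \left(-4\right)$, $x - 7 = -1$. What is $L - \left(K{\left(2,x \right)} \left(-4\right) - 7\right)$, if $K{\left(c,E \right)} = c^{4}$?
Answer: $71$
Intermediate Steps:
$x = 6$ ($x = 7 - 1 = 6$)
$L = 0$ ($L = 6 \cdot 0 \left(\left(-6\right) \left(-4\right)\right) = 0 \cdot 24 = 0$)
$L - \left(K{\left(2,x \right)} \left(-4\right) - 7\right) = 0 - \left(2^{4} \left(-4\right) - 7\right) = 0 - \left(16 \left(-4\right) - 7\right) = 0 - \left(-64 - 7\right) = 0 - -71 = 0 + 71 = 71$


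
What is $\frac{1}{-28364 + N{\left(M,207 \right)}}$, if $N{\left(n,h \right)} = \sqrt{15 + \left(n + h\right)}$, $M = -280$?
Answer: $- \frac{14182}{402258277} - \frac{i \sqrt{58}}{804516554} \approx -3.5256 \cdot 10^{-5} - 9.4663 \cdot 10^{-9} i$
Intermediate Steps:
$N{\left(n,h \right)} = \sqrt{15 + h + n}$ ($N{\left(n,h \right)} = \sqrt{15 + \left(h + n\right)} = \sqrt{15 + h + n}$)
$\frac{1}{-28364 + N{\left(M,207 \right)}} = \frac{1}{-28364 + \sqrt{15 + 207 - 280}} = \frac{1}{-28364 + \sqrt{-58}} = \frac{1}{-28364 + i \sqrt{58}}$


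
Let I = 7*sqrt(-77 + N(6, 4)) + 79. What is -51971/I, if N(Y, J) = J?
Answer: -4105709/9818 + 363797*I*sqrt(73)/9818 ≈ -418.18 + 316.59*I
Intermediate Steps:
I = 79 + 7*I*sqrt(73) (I = 7*sqrt(-77 + 4) + 79 = 7*sqrt(-73) + 79 = 7*(I*sqrt(73)) + 79 = 7*I*sqrt(73) + 79 = 79 + 7*I*sqrt(73) ≈ 79.0 + 59.808*I)
-51971/I = -51971/(79 + 7*I*sqrt(73))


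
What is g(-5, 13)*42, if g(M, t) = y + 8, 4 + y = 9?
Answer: 546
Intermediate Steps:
y = 5 (y = -4 + 9 = 5)
g(M, t) = 13 (g(M, t) = 5 + 8 = 13)
g(-5, 13)*42 = 13*42 = 546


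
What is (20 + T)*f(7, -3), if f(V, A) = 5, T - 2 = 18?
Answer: 200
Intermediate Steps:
T = 20 (T = 2 + 18 = 20)
(20 + T)*f(7, -3) = (20 + 20)*5 = 40*5 = 200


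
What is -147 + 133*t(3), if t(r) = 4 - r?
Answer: -14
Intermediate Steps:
-147 + 133*t(3) = -147 + 133*(4 - 1*3) = -147 + 133*(4 - 3) = -147 + 133*1 = -147 + 133 = -14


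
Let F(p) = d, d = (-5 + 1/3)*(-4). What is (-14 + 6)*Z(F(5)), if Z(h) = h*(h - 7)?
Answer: -15680/9 ≈ -1742.2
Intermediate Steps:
d = 56/3 (d = (-5 + 1*(⅓))*(-4) = (-5 + ⅓)*(-4) = -14/3*(-4) = 56/3 ≈ 18.667)
F(p) = 56/3
Z(h) = h*(-7 + h)
(-14 + 6)*Z(F(5)) = (-14 + 6)*(56*(-7 + 56/3)/3) = -448*35/(3*3) = -8*1960/9 = -15680/9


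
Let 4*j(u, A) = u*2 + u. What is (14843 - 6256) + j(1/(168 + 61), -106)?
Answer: 7865695/916 ≈ 8587.0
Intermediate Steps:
j(u, A) = 3*u/4 (j(u, A) = (u*2 + u)/4 = (2*u + u)/4 = (3*u)/4 = 3*u/4)
(14843 - 6256) + j(1/(168 + 61), -106) = (14843 - 6256) + 3/(4*(168 + 61)) = 8587 + (3/4)/229 = 8587 + (3/4)*(1/229) = 8587 + 3/916 = 7865695/916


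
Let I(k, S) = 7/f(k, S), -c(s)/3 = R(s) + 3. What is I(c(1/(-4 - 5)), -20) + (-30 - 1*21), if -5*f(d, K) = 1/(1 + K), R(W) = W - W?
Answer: 614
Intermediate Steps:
R(W) = 0
f(d, K) = -1/(5*(1 + K))
c(s) = -9 (c(s) = -3*(0 + 3) = -3*3 = -9)
I(k, S) = -35 - 35*S (I(k, S) = 7/((-1/(5 + 5*S))) = 7*(-5 - 5*S) = -35 - 35*S)
I(c(1/(-4 - 5)), -20) + (-30 - 1*21) = (-35 - 35*(-20)) + (-30 - 1*21) = (-35 + 700) + (-30 - 21) = 665 - 51 = 614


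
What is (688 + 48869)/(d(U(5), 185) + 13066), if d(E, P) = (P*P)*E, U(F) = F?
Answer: 16519/61397 ≈ 0.26905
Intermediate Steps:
d(E, P) = E*P² (d(E, P) = P²*E = E*P²)
(688 + 48869)/(d(U(5), 185) + 13066) = (688 + 48869)/(5*185² + 13066) = 49557/(5*34225 + 13066) = 49557/(171125 + 13066) = 49557/184191 = 49557*(1/184191) = 16519/61397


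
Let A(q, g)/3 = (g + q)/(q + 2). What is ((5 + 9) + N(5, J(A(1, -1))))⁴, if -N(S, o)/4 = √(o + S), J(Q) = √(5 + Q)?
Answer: 16*(7 - 2*√(5 + √5))⁴ ≈ 110.20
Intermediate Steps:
A(q, g) = 3*(g + q)/(2 + q) (A(q, g) = 3*((g + q)/(q + 2)) = 3*((g + q)/(2 + q)) = 3*(g + q)/(2 + q))
N(S, o) = -4*√(S + o) (N(S, o) = -4*√(o + S) = -4*√(S + o))
((5 + 9) + N(5, J(A(1, -1))))⁴ = ((5 + 9) - 4*√(5 + √(5 + 3*(-1 + 1)/(2 + 1))))⁴ = (14 - 4*√(5 + √(5 + 3*0/3)))⁴ = (14 - 4*√(5 + √(5 + 3*(⅓)*0)))⁴ = (14 - 4*√(5 + √(5 + 0)))⁴ = (14 - 4*√(5 + √5))⁴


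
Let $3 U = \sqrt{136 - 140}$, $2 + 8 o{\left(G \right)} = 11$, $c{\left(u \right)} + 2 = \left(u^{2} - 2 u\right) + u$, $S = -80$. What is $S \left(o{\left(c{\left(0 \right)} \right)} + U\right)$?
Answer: $-90 - \frac{160 i}{3} \approx -90.0 - 53.333 i$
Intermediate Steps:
$c{\left(u \right)} = -2 + u^{2} - u$ ($c{\left(u \right)} = -2 + \left(\left(u^{2} - 2 u\right) + u\right) = -2 + \left(u^{2} - u\right) = -2 + u^{2} - u$)
$o{\left(G \right)} = \frac{9}{8}$ ($o{\left(G \right)} = - \frac{1}{4} + \frac{1}{8} \cdot 11 = - \frac{1}{4} + \frac{11}{8} = \frac{9}{8}$)
$U = \frac{2 i}{3}$ ($U = \frac{\sqrt{136 - 140}}{3} = \frac{\sqrt{-4}}{3} = \frac{2 i}{3} \approx 0.66667 i$)
$S \left(o{\left(c{\left(0 \right)} \right)} + U\right) = - 80 \left(\frac{9}{8} + \frac{2 i}{3}\right) = -90 - \frac{160 i}{3}$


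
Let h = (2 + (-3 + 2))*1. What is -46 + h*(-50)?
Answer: -96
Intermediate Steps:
h = 1 (h = (2 - 1)*1 = 1*1 = 1)
-46 + h*(-50) = -46 + 1*(-50) = -46 - 50 = -96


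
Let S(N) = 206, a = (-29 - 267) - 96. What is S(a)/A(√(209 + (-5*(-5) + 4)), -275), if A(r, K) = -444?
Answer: -103/222 ≈ -0.46396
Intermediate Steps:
a = -392 (a = -296 - 96 = -392)
S(a)/A(√(209 + (-5*(-5) + 4)), -275) = 206/(-444) = 206*(-1/444) = -103/222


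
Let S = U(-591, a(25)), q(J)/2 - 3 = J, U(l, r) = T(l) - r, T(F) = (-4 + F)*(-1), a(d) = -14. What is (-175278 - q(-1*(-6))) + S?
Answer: -174687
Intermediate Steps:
T(F) = 4 - F
U(l, r) = 4 - l - r (U(l, r) = (4 - l) - r = 4 - l - r)
q(J) = 6 + 2*J
S = 609 (S = 4 - 1*(-591) - 1*(-14) = 4 + 591 + 14 = 609)
(-175278 - q(-1*(-6))) + S = (-175278 - (6 + 2*(-1*(-6)))) + 609 = (-175278 - (6 + 2*6)) + 609 = (-175278 - (6 + 12)) + 609 = (-175278 - 1*18) + 609 = (-175278 - 18) + 609 = -175296 + 609 = -174687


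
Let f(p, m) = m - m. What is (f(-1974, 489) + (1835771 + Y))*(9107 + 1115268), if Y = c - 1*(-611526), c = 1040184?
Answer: 3921236449375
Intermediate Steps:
Y = 1651710 (Y = 1040184 - 1*(-611526) = 1040184 + 611526 = 1651710)
f(p, m) = 0
(f(-1974, 489) + (1835771 + Y))*(9107 + 1115268) = (0 + (1835771 + 1651710))*(9107 + 1115268) = (0 + 3487481)*1124375 = 3487481*1124375 = 3921236449375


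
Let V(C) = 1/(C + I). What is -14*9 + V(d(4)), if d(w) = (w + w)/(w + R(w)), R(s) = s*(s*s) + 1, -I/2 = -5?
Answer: -87879/698 ≈ -125.90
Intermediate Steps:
I = 10 (I = -2*(-5) = 10)
R(s) = 1 + s**3 (R(s) = s*s**2 + 1 = s**3 + 1 = 1 + s**3)
d(w) = 2*w/(1 + w + w**3) (d(w) = (w + w)/(w + (1 + w**3)) = (2*w)/(1 + w + w**3) = 2*w/(1 + w + w**3))
V(C) = 1/(10 + C) (V(C) = 1/(C + 10) = 1/(10 + C))
-14*9 + V(d(4)) = -14*9 + 1/(10 + 2*4/(1 + 4 + 4**3)) = -126 + 1/(10 + 2*4/(1 + 4 + 64)) = -126 + 1/(10 + 2*4/69) = -126 + 1/(10 + 2*4*(1/69)) = -126 + 1/(10 + 8/69) = -126 + 1/(698/69) = -126 + 69/698 = -87879/698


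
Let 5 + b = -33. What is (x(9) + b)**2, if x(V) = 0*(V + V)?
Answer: 1444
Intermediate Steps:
x(V) = 0 (x(V) = 0*(2*V) = 0)
b = -38 (b = -5 - 33 = -38)
(x(9) + b)**2 = (0 - 38)**2 = (-38)**2 = 1444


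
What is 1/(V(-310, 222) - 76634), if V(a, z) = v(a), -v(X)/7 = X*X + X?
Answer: -1/747164 ≈ -1.3384e-6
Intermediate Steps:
v(X) = -7*X - 7*X**2 (v(X) = -7*(X*X + X) = -7*(X**2 + X) = -7*(X + X**2) = -7*X - 7*X**2)
V(a, z) = -7*a*(1 + a)
1/(V(-310, 222) - 76634) = 1/(-7*(-310)*(1 - 310) - 76634) = 1/(-7*(-310)*(-309) - 76634) = 1/(-670530 - 76634) = 1/(-747164) = -1/747164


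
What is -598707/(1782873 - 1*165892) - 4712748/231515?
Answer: -7759033624893/374355356215 ≈ -20.726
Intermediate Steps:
-598707/(1782873 - 1*165892) - 4712748/231515 = -598707/(1782873 - 165892) - 4712748*1/231515 = -598707/1616981 - 4712748/231515 = -7759033624893/374355356215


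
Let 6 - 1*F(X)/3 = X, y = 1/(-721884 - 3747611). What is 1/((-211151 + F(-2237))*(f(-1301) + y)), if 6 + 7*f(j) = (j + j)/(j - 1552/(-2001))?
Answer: 81399529027285/9505656011451154426 ≈ 8.5633e-6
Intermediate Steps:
f(j) = -6/7 + 2*j/(7*(1552/2001 + j)) (f(j) = -6/7 + ((j + j)/(j - 1552/(-2001)))/7 = -6/7 + ((2*j)/(j - 1552*(-1/2001)))/7 = -6/7 + ((2*j)/(j + 1552/2001))/7 = -6/7 + ((2*j)/(1552/2001 + j))/7 = -6/7 + (2*j/(1552/2001 + j))/7 = -6/7 + 2*j/(7*(1552/2001 + j)))
y = -1/4469495 (y = 1/(-4469495) = -1/4469495 ≈ -2.2374e-7)
F(X) = 18 - 3*X
1/((-211151 + F(-2237))*(f(-1301) + y)) = 1/((-211151 + (18 - 3*(-2237)))*(12*(-776 - 667*(-1301))/(7*(1552 + 2001*(-1301))) - 1/4469495)) = 1/((-211151 + (18 + 6711))*(12*(-776 + 867767)/(7*(1552 - 2603301)) - 1/4469495)) = 1/((-211151 + 6729)*((12/7)*866991/(-2601749) - 1/4469495)) = 1/(-204422*((12/7)*(-1/2601749)*866991 - 1/4469495)) = 1/(-204422*(-10403892/18212243 - 1/4469495)) = 1/(-204422*(-46500161486783/81399529027285)) = 1/(9505656011451154426/81399529027285) = 81399529027285/9505656011451154426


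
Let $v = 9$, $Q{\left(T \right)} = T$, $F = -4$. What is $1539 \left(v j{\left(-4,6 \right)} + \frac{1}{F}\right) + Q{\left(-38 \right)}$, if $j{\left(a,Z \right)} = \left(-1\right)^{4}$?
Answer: $\frac{53713}{4} \approx 13428.0$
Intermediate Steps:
$j{\left(a,Z \right)} = 1$
$1539 \left(v j{\left(-4,6 \right)} + \frac{1}{F}\right) + Q{\left(-38 \right)} = 1539 \left(9 \cdot 1 + \frac{1}{-4}\right) - 38 = 1539 \left(9 - \frac{1}{4}\right) - 38 = 1539 \cdot \frac{35}{4} - 38 = \frac{53865}{4} - 38 = \frac{53713}{4}$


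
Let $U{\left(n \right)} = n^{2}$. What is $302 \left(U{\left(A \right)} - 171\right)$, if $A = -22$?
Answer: $94526$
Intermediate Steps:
$302 \left(U{\left(A \right)} - 171\right) = 302 \left(\left(-22\right)^{2} - 171\right) = 302 \left(484 - 171\right) = 302 \cdot 313 = 94526$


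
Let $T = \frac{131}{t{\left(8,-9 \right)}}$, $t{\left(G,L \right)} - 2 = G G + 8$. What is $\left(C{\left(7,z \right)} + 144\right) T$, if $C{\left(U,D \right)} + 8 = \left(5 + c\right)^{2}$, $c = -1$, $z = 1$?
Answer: $\frac{9956}{37} \approx 269.08$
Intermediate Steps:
$t{\left(G,L \right)} = 10 + G^{2}$ ($t{\left(G,L \right)} = 2 + \left(G G + 8\right) = 2 + \left(G^{2} + 8\right) = 2 + \left(8 + G^{2}\right) = 10 + G^{2}$)
$C{\left(U,D \right)} = 8$ ($C{\left(U,D \right)} = -8 + \left(5 - 1\right)^{2} = -8 + 4^{2} = -8 + 16 = 8$)
$T = \frac{131}{74}$ ($T = \frac{131}{10 + 8^{2}} = \frac{131}{10 + 64} = \frac{131}{74} \approx 1.7703$)
$\left(C{\left(7,z \right)} + 144\right) T = \left(8 + 144\right) \frac{131}{74} = 152 \cdot \frac{131}{74} = \frac{9956}{37}$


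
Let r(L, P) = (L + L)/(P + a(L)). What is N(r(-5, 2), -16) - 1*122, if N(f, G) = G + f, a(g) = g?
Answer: -404/3 ≈ -134.67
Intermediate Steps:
r(L, P) = 2*L/(L + P) (r(L, P) = (L + L)/(P + L) = (2*L)/(L + P) = 2*L/(L + P))
N(r(-5, 2), -16) - 1*122 = (-16 + 2*(-5)/(-5 + 2)) - 1*122 = (-16 + 2*(-5)/(-3)) - 122 = (-16 + 2*(-5)*(-⅓)) - 122 = (-16 + 10/3) - 122 = -38/3 - 122 = -404/3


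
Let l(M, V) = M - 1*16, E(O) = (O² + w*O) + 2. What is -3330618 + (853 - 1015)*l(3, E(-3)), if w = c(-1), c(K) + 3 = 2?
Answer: -3328512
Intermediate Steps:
c(K) = -1 (c(K) = -3 + 2 = -1)
w = -1
E(O) = 2 + O² - O (E(O) = (O² - O) + 2 = 2 + O² - O)
l(M, V) = -16 + M (l(M, V) = M - 16 = -16 + M)
-3330618 + (853 - 1015)*l(3, E(-3)) = -3330618 + (853 - 1015)*(-16 + 3) = -3330618 - 162*(-13) = -3330618 + 2106 = -3328512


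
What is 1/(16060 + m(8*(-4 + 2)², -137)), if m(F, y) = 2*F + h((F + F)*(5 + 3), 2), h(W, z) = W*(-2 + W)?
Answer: 1/277244 ≈ 3.6069e-6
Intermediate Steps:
m(F, y) = 2*F + 16*F*(-2 + 16*F) (m(F, y) = 2*F + ((F + F)*(5 + 3))*(-2 + (F + F)*(5 + 3)) = 2*F + ((2*F)*8)*(-2 + (2*F)*8) = 2*F + (16*F)*(-2 + 16*F) = 2*F + 16*F*(-2 + 16*F))
1/(16060 + m(8*(-4 + 2)², -137)) = 1/(16060 + 2*(8*(-4 + 2)²)*(-15 + 128*(8*(-4 + 2)²))) = 1/(16060 + 2*(8*(-2)²)*(-15 + 128*(8*(-2)²))) = 1/(16060 + 2*(8*4)*(-15 + 128*(8*4))) = 1/(16060 + 2*32*(-15 + 128*32)) = 1/(16060 + 2*32*(-15 + 4096)) = 1/(16060 + 2*32*4081) = 1/(16060 + 261184) = 1/277244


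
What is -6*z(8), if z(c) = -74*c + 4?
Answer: 3528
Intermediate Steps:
z(c) = 4 - 74*c
-6*z(8) = -6*(4 - 74*8) = -6*(4 - 592) = -6*(-588) = 3528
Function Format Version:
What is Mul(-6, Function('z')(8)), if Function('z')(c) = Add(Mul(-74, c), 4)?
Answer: 3528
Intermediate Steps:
Function('z')(c) = Add(4, Mul(-74, c))
Mul(-6, Function('z')(8)) = Mul(-6, Add(4, Mul(-74, 8))) = Mul(-6, Add(4, -592)) = Mul(-6, -588) = 3528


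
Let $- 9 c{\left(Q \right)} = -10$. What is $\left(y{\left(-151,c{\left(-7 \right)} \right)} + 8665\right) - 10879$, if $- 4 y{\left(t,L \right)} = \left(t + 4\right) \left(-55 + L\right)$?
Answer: $- \frac{50333}{12} \approx -4194.4$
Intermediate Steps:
$c{\left(Q \right)} = \frac{10}{9}$ ($c{\left(Q \right)} = \left(- \frac{1}{9}\right) \left(-10\right) = \frac{10}{9}$)
$y{\left(t,L \right)} = - \frac{\left(-55 + L\right) \left(4 + t\right)}{4}$ ($y{\left(t,L \right)} = - \frac{\left(t + 4\right) \left(-55 + L\right)}{4} = - \frac{\left(4 + t\right) \left(-55 + L\right)}{4} = - \frac{\left(-55 + L\right) \left(4 + t\right)}{4}$)
$\left(y{\left(-151,c{\left(-7 \right)} \right)} + 8665\right) - 10879 = \left(\left(55 - \frac{10}{9} + \frac{55}{4} \left(-151\right) - \frac{5}{18} \left(-151\right)\right) + 8665\right) - 10879 = \left(\left(55 - \frac{10}{9} - \frac{8305}{4} + \frac{755}{18}\right) + 8665\right) - 10879 = \left(- \frac{23765}{12} + 8665\right) - 10879 = \frac{80215}{12} - 10879 = - \frac{50333}{12}$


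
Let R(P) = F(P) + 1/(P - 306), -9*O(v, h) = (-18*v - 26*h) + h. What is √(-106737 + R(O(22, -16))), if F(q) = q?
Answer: I*√7307147044666/8274 ≈ 326.71*I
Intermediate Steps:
O(v, h) = 2*v + 25*h/9 (O(v, h) = -((-18*v - 26*h) + h)/9 = -((-26*h - 18*v) + h)/9 = -(-25*h - 18*v)/9 = 2*v + 25*h/9)
R(P) = P + 1/(-306 + P) (R(P) = P + 1/(P - 306) = P + 1/(-306 + P))
√(-106737 + R(O(22, -16))) = √(-106737 + (1 + (2*22 + (25/9)*(-16))² - 306*(2*22 + (25/9)*(-16)))/(-306 + (2*22 + (25/9)*(-16)))) = √(-106737 + (1 + (44 - 400/9)² - 306*(44 - 400/9))/(-306 + (44 - 400/9))) = √(-106737 + (1 + (-4/9)² - 306*(-4/9))/(-306 - 4/9)) = √(-106737 + (1 + 16/81 + 136)/(-2758/9)) = √(-106737 - 9/2758*11113/81) = √(-106737 - 11113/24822) = √(-2649436927/24822) = I*√7307147044666/8274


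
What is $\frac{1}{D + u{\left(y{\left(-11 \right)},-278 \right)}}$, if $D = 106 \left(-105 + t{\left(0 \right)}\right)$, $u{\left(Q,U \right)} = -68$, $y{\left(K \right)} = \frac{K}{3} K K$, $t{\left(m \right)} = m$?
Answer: $- \frac{1}{11198} \approx -8.9302 \cdot 10^{-5}$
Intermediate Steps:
$y{\left(K \right)} = \frac{K^{3}}{3}$ ($y{\left(K \right)} = K \frac{1}{3} K K = \frac{K}{3} K K = \frac{K^{2}}{3} K = \frac{K^{3}}{3}$)
$D = -11130$ ($D = 106 \left(-105 + 0\right) = 106 \left(-105\right) = -11130$)
$\frac{1}{D + u{\left(y{\left(-11 \right)},-278 \right)}} = \frac{1}{-11130 - 68} = \frac{1}{-11198} = - \frac{1}{11198}$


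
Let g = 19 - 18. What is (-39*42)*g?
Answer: -1638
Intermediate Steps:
g = 1
(-39*42)*g = -39*42*1 = -1638*1 = -1638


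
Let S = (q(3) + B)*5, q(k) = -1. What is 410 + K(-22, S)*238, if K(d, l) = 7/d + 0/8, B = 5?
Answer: 3677/11 ≈ 334.27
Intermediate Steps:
S = 20 (S = (-1 + 5)*5 = 4*5 = 20)
K(d, l) = 7/d (K(d, l) = 7/d + 0*(⅛) = 7/d + 0 = 7/d)
410 + K(-22, S)*238 = 410 + (7/(-22))*238 = 410 + (7*(-1/22))*238 = 410 - 7/22*238 = 410 - 833/11 = 3677/11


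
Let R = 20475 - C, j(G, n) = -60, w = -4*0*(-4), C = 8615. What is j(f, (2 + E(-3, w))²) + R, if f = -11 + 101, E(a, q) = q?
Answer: 11800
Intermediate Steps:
w = 0 (w = 0*(-4) = 0)
f = 90
R = 11860 (R = 20475 - 1*8615 = 20475 - 8615 = 11860)
j(f, (2 + E(-3, w))²) + R = -60 + 11860 = 11800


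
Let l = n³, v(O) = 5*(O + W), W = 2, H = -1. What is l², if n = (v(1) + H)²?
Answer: 56693912375296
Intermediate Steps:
v(O) = 10 + 5*O (v(O) = 5*(O + 2) = 5*(2 + O) = 10 + 5*O)
n = 196 (n = ((10 + 5*1) - 1)² = ((10 + 5) - 1)² = (15 - 1)² = 14² = 196)
l = 7529536 (l = 196³ = 7529536)
l² = 7529536² = 56693912375296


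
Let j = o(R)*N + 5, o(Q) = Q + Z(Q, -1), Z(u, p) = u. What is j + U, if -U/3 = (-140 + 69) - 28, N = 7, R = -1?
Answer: 288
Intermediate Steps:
o(Q) = 2*Q (o(Q) = Q + Q = 2*Q)
U = 297 (U = -3*((-140 + 69) - 28) = -3*(-71 - 28) = -3*(-99) = 297)
j = -9 (j = (2*(-1))*7 + 5 = -2*7 + 5 = -14 + 5 = -9)
j + U = -9 + 297 = 288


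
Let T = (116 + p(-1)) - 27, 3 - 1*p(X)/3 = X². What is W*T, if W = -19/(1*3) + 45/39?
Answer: -19190/39 ≈ -492.05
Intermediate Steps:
p(X) = 9 - 3*X²
W = -202/39 (W = -19/3 + 45*(1/39) = -19*⅓ + 15/13 = -19/3 + 15/13 = -202/39 ≈ -5.1795)
T = 95 (T = (116 + (9 - 3*(-1)²)) - 27 = (116 + (9 - 3*1)) - 27 = (116 + (9 - 3)) - 27 = (116 + 6) - 27 = 122 - 27 = 95)
W*T = -202/39*95 = -19190/39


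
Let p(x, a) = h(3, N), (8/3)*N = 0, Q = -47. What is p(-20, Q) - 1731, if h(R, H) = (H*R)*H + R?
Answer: -1728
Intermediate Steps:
N = 0 (N = (3/8)*0 = 0)
h(R, H) = R + R*H² (h(R, H) = R*H² + R = R + R*H²)
p(x, a) = 3 (p(x, a) = 3*(1 + 0²) = 3*(1 + 0) = 3*1 = 3)
p(-20, Q) - 1731 = 3 - 1731 = -1728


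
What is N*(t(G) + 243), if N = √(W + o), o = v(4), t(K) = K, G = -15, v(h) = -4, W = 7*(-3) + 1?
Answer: 456*I*√6 ≈ 1117.0*I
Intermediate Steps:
W = -20 (W = -21 + 1 = -20)
o = -4
N = 2*I*√6 (N = √(-20 - 4) = √(-24) = 2*I*√6 ≈ 4.899*I)
N*(t(G) + 243) = (2*I*√6)*(-15 + 243) = (2*I*√6)*228 = 456*I*√6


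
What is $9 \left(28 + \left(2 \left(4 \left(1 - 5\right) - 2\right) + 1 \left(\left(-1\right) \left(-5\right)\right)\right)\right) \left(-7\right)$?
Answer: $189$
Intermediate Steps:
$9 \left(28 + \left(2 \left(4 \left(1 - 5\right) - 2\right) + 1 \left(\left(-1\right) \left(-5\right)\right)\right)\right) \left(-7\right) = 9 \left(28 + \left(2 \left(4 \left(-4\right) - 2\right) + 1 \cdot 5\right)\right) \left(-7\right) = 9 \left(28 + \left(2 \left(-16 - 2\right) + 5\right)\right) \left(-7\right) = 9 \left(28 + \left(2 \left(-18\right) + 5\right)\right) \left(-7\right) = 9 \left(28 + \left(-36 + 5\right)\right) \left(-7\right) = 9 \left(28 - 31\right) \left(-7\right) = 9 \left(-3\right) \left(-7\right) = \left(-27\right) \left(-7\right) = 189$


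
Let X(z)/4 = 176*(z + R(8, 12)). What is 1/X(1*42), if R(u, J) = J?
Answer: 1/38016 ≈ 2.6305e-5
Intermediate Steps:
X(z) = 8448 + 704*z (X(z) = 4*(176*(z + 12)) = 4*(176*(12 + z)) = 4*(2112 + 176*z) = 8448 + 704*z)
1/X(1*42) = 1/(8448 + 704*(1*42)) = 1/(8448 + 704*42) = 1/(8448 + 29568) = 1/38016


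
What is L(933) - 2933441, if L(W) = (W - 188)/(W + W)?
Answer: -5473800161/1866 ≈ -2.9334e+6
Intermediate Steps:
L(W) = (-188 + W)/(2*W) (L(W) = (-188 + W)/((2*W)) = (-188 + W)*(1/(2*W)) = (-188 + W)/(2*W))
L(933) - 2933441 = (½)*(-188 + 933)/933 - 2933441 = (½)*(1/933)*745 - 2933441 = 745/1866 - 2933441 = -5473800161/1866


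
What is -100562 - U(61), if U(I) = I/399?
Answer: -40124299/399 ≈ -1.0056e+5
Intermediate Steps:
U(I) = I/399 (U(I) = I*(1/399) = I/399)
-100562 - U(61) = -100562 - 61/399 = -40124299/399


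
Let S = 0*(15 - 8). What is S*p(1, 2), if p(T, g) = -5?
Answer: 0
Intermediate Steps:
S = 0 (S = 0*7 = 0)
S*p(1, 2) = 0*(-5) = 0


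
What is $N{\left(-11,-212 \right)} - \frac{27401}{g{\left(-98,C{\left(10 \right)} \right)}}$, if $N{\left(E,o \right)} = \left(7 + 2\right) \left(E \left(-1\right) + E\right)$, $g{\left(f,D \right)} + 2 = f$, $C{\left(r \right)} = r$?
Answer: $\frac{27401}{100} \approx 274.01$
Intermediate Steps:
$g{\left(f,D \right)} = -2 + f$
$N{\left(E,o \right)} = 0$ ($N{\left(E,o \right)} = 9 \left(- E + E\right) = 9 \cdot 0 = 0$)
$N{\left(-11,-212 \right)} - \frac{27401}{g{\left(-98,C{\left(10 \right)} \right)}} = 0 - \frac{27401}{-2 - 98} = 0 - \frac{27401}{-100} = 0 - 27401 \left(- \frac{1}{100}\right) = 0 - - \frac{27401}{100} = 0 + \frac{27401}{100} = \frac{27401}{100}$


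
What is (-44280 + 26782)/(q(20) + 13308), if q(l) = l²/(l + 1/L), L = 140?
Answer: -24505949/18665854 ≈ -1.3129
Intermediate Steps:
q(l) = l²/(1/140 + l) (q(l) = l²/(l + 1/140) = l²/(1/140 + l))
(-44280 + 26782)/(q(20) + 13308) = (-44280 + 26782)/(140*20²/(1 + 140*20) + 13308) = -17498/(140*400/(1 + 2800) + 13308) = -17498/(140*400/2801 + 13308) = -17498/(140*400*(1/2801) + 13308) = -17498/(56000/2801 + 13308) = -17498/37331708/2801 = -17498*2801/37331708 = -24505949/18665854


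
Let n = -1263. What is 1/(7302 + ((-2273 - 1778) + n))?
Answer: 1/1988 ≈ 0.00050302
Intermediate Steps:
1/(7302 + ((-2273 - 1778) + n)) = 1/(7302 + ((-2273 - 1778) - 1263)) = 1/(7302 + (-4051 - 1263)) = 1/(7302 - 5314) = 1/1988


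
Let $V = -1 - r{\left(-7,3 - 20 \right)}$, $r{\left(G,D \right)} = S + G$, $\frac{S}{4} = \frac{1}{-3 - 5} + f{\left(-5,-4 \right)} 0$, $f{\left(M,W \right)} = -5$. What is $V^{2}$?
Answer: $\frac{169}{4} \approx 42.25$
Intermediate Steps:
$S = - \frac{1}{2}$ ($S = 4 \left(\frac{1}{-3 - 5} - 0\right) = 4 \left(\frac{1}{-8} + 0\right) = 4 \left(- \frac{1}{8} + 0\right) = 4 \left(- \frac{1}{8}\right) = - \frac{1}{2} \approx -0.5$)
$r{\left(G,D \right)} = - \frac{1}{2} + G$
$V = \frac{13}{2}$ ($V = -1 - \left(- \frac{1}{2} - 7\right) = -1 - - \frac{15}{2} = -1 + \frac{15}{2} = \frac{13}{2} \approx 6.5$)
$V^{2} = \left(\frac{13}{2}\right)^{2} = \frac{169}{4}$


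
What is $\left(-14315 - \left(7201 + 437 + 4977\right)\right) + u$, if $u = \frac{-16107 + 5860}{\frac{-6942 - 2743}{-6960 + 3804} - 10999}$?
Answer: $- \frac{934523732338}{34703159} \approx -26929.0$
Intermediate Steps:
$u = \frac{32339532}{34703159}$ ($u = - \frac{10247}{- \frac{9685}{-3156} - 10999} = - \frac{10247}{\left(-9685\right) \left(- \frac{1}{3156}\right) - 10999} = - \frac{10247}{\frac{9685}{3156} - 10999} = - \frac{10247}{- \frac{34703159}{3156}} = \left(-10247\right) \left(- \frac{3156}{34703159}\right) = \frac{32339532}{34703159} \approx 0.93189$)
$\left(-14315 - \left(7201 + 437 + 4977\right)\right) + u = \left(-14315 - \left(7201 + 437 + 4977\right)\right) + \frac{32339532}{34703159} = \left(-14315 - 12615\right) + \frac{32339532}{34703159} = -26930 + \frac{32339532}{34703159} = - \frac{934523732338}{34703159}$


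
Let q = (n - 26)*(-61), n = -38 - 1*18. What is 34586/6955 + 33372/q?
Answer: 202550716/17394455 ≈ 11.645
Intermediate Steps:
n = -56 (n = -38 - 18 = -56)
q = 5002 (q = (-56 - 26)*(-61) = -82*(-61) = 5002)
34586/6955 + 33372/q = 34586/6955 + 33372/5002 = 34586*(1/6955) + 33372*(1/5002) = 34586/6955 + 16686/2501 = 202550716/17394455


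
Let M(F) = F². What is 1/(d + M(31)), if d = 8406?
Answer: 1/9367 ≈ 0.00010676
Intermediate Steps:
1/(d + M(31)) = 1/(8406 + 31²) = 1/(8406 + 961) = 1/9367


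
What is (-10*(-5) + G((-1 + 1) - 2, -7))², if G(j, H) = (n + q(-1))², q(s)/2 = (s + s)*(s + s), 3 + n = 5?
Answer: 22500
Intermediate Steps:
n = 2 (n = -3 + 5 = 2)
q(s) = 8*s² (q(s) = 2*((s + s)*(s + s)) = 2*((2*s)*(2*s)) = 2*(4*s²) = 8*s²)
G(j, H) = 100 (G(j, H) = (2 + 8*(-1)²)² = (2 + 8*1)² = (2 + 8)² = 10² = 100)
(-10*(-5) + G((-1 + 1) - 2, -7))² = (-10*(-5) + 100)² = (50 + 100)² = 150² = 22500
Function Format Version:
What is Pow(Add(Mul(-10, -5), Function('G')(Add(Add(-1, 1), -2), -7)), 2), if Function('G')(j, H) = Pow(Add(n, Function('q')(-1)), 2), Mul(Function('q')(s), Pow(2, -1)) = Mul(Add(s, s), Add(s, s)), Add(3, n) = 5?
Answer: 22500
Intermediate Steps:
n = 2 (n = Add(-3, 5) = 2)
Function('q')(s) = Mul(8, Pow(s, 2)) (Function('q')(s) = Mul(2, Mul(Add(s, s), Add(s, s))) = Mul(2, Mul(Mul(2, s), Mul(2, s))) = Mul(2, Mul(4, Pow(s, 2))) = Mul(8, Pow(s, 2)))
Function('G')(j, H) = 100 (Function('G')(j, H) = Pow(Add(2, Mul(8, Pow(-1, 2))), 2) = Pow(Add(2, Mul(8, 1)), 2) = Pow(Add(2, 8), 2) = Pow(10, 2) = 100)
Pow(Add(Mul(-10, -5), Function('G')(Add(Add(-1, 1), -2), -7)), 2) = Pow(Add(Mul(-10, -5), 100), 2) = Pow(Add(50, 100), 2) = Pow(150, 2) = 22500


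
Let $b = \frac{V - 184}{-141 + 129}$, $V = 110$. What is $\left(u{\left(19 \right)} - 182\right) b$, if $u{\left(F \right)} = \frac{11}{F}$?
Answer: $- \frac{42513}{38} \approx -1118.8$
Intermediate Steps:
$b = \frac{37}{6}$ ($b = \frac{110 - 184}{-141 + 129} = - \frac{74}{-12} = \left(-74\right) \left(- \frac{1}{12}\right) = \frac{37}{6} \approx 6.1667$)
$\left(u{\left(19 \right)} - 182\right) b = \left(\frac{11}{19} - 182\right) \frac{37}{6} = \left(- \frac{3447}{19}\right) \frac{37}{6} = - \frac{42513}{38}$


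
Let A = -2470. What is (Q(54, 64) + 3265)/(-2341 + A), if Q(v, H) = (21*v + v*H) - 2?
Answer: -7853/4811 ≈ -1.6323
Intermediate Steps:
Q(v, H) = -2 + 21*v + H*v (Q(v, H) = (21*v + H*v) - 2 = -2 + 21*v + H*v)
(Q(54, 64) + 3265)/(-2341 + A) = ((-2 + 21*54 + 64*54) + 3265)/(-2341 - 2470) = ((-2 + 1134 + 3456) + 3265)/(-4811) = (4588 + 3265)*(-1/4811) = 7853*(-1/4811) = -7853/4811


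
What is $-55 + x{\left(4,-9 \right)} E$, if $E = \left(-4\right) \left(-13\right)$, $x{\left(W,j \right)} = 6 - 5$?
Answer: $-3$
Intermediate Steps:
$x{\left(W,j \right)} = 1$ ($x{\left(W,j \right)} = 6 - 5 = 1$)
$E = 52$
$-55 + x{\left(4,-9 \right)} E = -55 + 1 \cdot 52 = -55 + 52 = -3$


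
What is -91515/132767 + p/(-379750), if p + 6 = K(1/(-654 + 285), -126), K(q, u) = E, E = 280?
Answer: -17394599704/25209134125 ≈ -0.69001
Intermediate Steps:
K(q, u) = 280
p = 274 (p = -6 + 280 = 274)
-91515/132767 + p/(-379750) = -91515/132767 + 274/(-379750) = -91515*1/132767 + 274*(-1/379750) = -91515/132767 - 137/189875 = -17394599704/25209134125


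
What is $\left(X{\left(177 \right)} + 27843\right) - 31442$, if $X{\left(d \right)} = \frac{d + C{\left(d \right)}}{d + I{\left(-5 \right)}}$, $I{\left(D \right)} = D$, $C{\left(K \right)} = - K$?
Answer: $-3599$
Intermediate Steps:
$X{\left(d \right)} = 0$ ($X{\left(d \right)} = \frac{d - d}{d - 5} = \frac{0}{-5 + d} = 0$)
$\left(X{\left(177 \right)} + 27843\right) - 31442 = \left(0 + 27843\right) - 31442 = 27843 - 31442 = -3599$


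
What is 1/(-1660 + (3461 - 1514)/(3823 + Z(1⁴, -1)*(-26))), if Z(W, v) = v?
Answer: -1283/2129131 ≈ -0.00060259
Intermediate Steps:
1/(-1660 + (3461 - 1514)/(3823 + Z(1⁴, -1)*(-26))) = 1/(-1660 + (3461 - 1514)/(3823 - 1*(-26))) = 1/(-1660 + 1947/(3823 + 26)) = 1/(-1660 + 1947/3849) = 1/(-1660 + 1947*(1/3849)) = 1/(-1660 + 649/1283) = 1/(-2129131/1283) = -1283/2129131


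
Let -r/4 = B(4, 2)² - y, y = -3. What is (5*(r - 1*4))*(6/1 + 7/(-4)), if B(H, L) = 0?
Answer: -340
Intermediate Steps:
r = -12 (r = -4*(0² - 1*(-3)) = -4*(0 + 3) = -4*3 = -12)
(5*(r - 1*4))*(6/1 + 7/(-4)) = (5*(-12 - 1*4))*(6/1 + 7/(-4)) = (5*(-12 - 4))*(6*1 + 7*(-¼)) = (5*(-16))*(6 - 7/4) = -80*17/4 = -340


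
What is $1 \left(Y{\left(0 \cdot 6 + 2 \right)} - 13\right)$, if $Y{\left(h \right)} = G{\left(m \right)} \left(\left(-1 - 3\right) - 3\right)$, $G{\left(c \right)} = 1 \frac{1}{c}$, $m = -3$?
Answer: $- \frac{32}{3} \approx -10.667$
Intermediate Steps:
$G{\left(c \right)} = \frac{1}{c}$
$Y{\left(h \right)} = \frac{7}{3}$ ($Y{\left(h \right)} = \frac{\left(-1 - 3\right) - 3}{-3} = - \frac{-4 - 3}{3} = \left(- \frac{1}{3}\right) \left(-7\right) = \frac{7}{3}$)
$1 \left(Y{\left(0 \cdot 6 + 2 \right)} - 13\right) = 1 \left(\frac{7}{3} - 13\right) = 1 \left(- \frac{32}{3}\right) = - \frac{32}{3}$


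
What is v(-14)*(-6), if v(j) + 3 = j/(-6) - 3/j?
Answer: 19/7 ≈ 2.7143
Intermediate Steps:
v(j) = -3 - 3/j - j/6 (v(j) = -3 + (j/(-6) - 3/j) = -3 + (j*(-1/6) - 3/j) = -3 + (-j/6 - 3/j) = -3 + (-3/j - j/6) = -3 - 3/j - j/6)
v(-14)*(-6) = (-3 - 3/(-14) - 1/6*(-14))*(-6) = (-3 - 3*(-1/14) + 7/3)*(-6) = (-3 + 3/14 + 7/3)*(-6) = -19/42*(-6) = 19/7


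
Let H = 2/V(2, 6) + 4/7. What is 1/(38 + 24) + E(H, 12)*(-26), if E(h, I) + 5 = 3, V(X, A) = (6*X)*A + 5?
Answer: 3225/62 ≈ 52.016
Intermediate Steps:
V(X, A) = 5 + 6*A*X (V(X, A) = 6*A*X + 5 = 5 + 6*A*X)
H = 46/77 (H = 2/(5 + 6*6*2) + 4/7 = 2/(5 + 72) + 4*(⅐) = 2/77 + 4/7 = 46/77 ≈ 0.59740)
E(h, I) = -2 (E(h, I) = -5 + 3 = -2)
1/(38 + 24) + E(H, 12)*(-26) = 1/(38 + 24) - 2*(-26) = 1/62 + 52 = 3225/62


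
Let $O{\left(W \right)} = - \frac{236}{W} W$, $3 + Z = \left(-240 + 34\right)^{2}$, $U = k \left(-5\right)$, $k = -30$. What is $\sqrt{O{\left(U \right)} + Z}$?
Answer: $\sqrt{42197} \approx 205.42$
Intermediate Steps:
$U = 150$ ($U = \left(-30\right) \left(-5\right) = 150$)
$Z = 42433$ ($Z = -3 + \left(-240 + 34\right)^{2} = -3 + \left(-206\right)^{2} = -3 + 42436 = 42433$)
$O{\left(W \right)} = -236$
$\sqrt{O{\left(U \right)} + Z} = \sqrt{-236 + 42433} = \sqrt{42197}$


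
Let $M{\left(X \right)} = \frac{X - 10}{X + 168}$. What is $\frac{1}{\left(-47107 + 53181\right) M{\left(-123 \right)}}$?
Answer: $- \frac{45}{807842} \approx -5.5704 \cdot 10^{-5}$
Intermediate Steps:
$M{\left(X \right)} = \frac{-10 + X}{168 + X}$
$\frac{1}{\left(-47107 + 53181\right) M{\left(-123 \right)}} = \frac{1}{\left(-47107 + 53181\right) \frac{-10 - 123}{168 - 123}} = \frac{1}{6074 \cdot \frac{1}{45} \left(-133\right)} = \frac{1}{6074 \left(- \frac{133}{45}\right)} = \frac{1}{6074} \left(- \frac{45}{133}\right) = - \frac{45}{807842}$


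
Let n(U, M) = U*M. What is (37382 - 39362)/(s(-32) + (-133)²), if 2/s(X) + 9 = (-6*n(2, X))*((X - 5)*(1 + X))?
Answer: -872069220/7790925473 ≈ -0.11193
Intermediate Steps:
n(U, M) = M*U
s(X) = 2/(-9 - 12*X*(1 + X)*(-5 + X)) (s(X) = 2/(-9 + (-6*X*2)*((X - 5)*(1 + X))) = 2/(-9 + (-12*X)*((-5 + X)*(1 + X))) = 2/(-9 + (-12*X)*((1 + X)*(-5 + X))) = 2/(-9 - 12*X*(1 + X)*(-5 + X)))
(37382 - 39362)/(s(-32) + (-133)²) = (37382 - 39362)/(-2/(9 - 60*(-32) - 48*(-32)² + 12*(-32)³) + (-133)²) = -1980/(-2/(9 + 1920 - 48*1024 + 12*(-32768)) + 17689) = -1980/(-2/(9 + 1920 - 49152 - 393216) + 17689) = -1980/(-2/(-440439) + 17689) = -1980/(-2*(-1/440439) + 17689) = -1980/(2/440439 + 17689) = -1980/7790925473/440439 = -1980*440439/7790925473 = -872069220/7790925473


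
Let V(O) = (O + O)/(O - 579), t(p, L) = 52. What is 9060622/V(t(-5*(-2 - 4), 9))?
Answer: -2387473897/52 ≈ -4.5913e+7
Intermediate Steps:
V(O) = 2*O/(-579 + O) (V(O) = (2*O)/(-579 + O) = 2*O/(-579 + O))
9060622/V(t(-5*(-2 - 4), 9)) = 9060622/((2*52/(-579 + 52))) = 9060622/((2*52/(-527))) = 9060622/((2*52*(-1/527))) = 9060622/(-104/527) = 9060622*(-527/104) = -2387473897/52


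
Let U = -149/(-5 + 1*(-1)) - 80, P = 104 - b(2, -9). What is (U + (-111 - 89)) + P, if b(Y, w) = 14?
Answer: -991/6 ≈ -165.17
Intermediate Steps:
P = 90 (P = 104 - 1*14 = 104 - 14 = 90)
U = -331/6 (U = -149/(-5 - 1) - 80 = -149/(-6) - 80 = -149*(-⅙) - 80 = 149/6 - 80 = -331/6 ≈ -55.167)
(U + (-111 - 89)) + P = (-331/6 + (-111 - 89)) + 90 = (-331/6 - 200) + 90 = -1531/6 + 90 = -991/6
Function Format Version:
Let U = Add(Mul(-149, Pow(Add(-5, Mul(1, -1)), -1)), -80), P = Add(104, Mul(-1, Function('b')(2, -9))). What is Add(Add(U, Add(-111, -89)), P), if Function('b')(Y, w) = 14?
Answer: Rational(-991, 6) ≈ -165.17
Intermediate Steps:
P = 90 (P = Add(104, Mul(-1, 14)) = Add(104, -14) = 90)
U = Rational(-331, 6) (U = Add(Mul(-149, Pow(Add(-5, -1), -1)), -80) = Add(Mul(-149, Pow(-6, -1)), -80) = Add(Mul(-149, Rational(-1, 6)), -80) = Add(Rational(149, 6), -80) = Rational(-331, 6) ≈ -55.167)
Add(Add(U, Add(-111, -89)), P) = Add(Add(Rational(-331, 6), Add(-111, -89)), 90) = Add(Add(Rational(-331, 6), -200), 90) = Add(Rational(-1531, 6), 90) = Rational(-991, 6)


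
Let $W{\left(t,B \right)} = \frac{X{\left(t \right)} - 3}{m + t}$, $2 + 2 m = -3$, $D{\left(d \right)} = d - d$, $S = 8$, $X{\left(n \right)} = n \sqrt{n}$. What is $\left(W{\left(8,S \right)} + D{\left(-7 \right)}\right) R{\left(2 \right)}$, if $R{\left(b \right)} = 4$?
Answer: $- \frac{24}{11} + \frac{128 \sqrt{2}}{11} \approx 14.274$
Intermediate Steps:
$X{\left(n \right)} = n^{\frac{3}{2}}$
$D{\left(d \right)} = 0$
$m = - \frac{5}{2}$ ($m = -1 + \frac{1}{2} \left(-3\right) = -1 - \frac{3}{2} = - \frac{5}{2} \approx -2.5$)
$W{\left(t,B \right)} = \frac{-3 + t^{\frac{3}{2}}}{- \frac{5}{2} + t}$ ($W{\left(t,B \right)} = \frac{t^{\frac{3}{2}} - 3}{- \frac{5}{2} + t} = \frac{-3 + t^{\frac{3}{2}}}{- \frac{5}{2} + t}$)
$\left(W{\left(8,S \right)} + D{\left(-7 \right)}\right) R{\left(2 \right)} = \left(\frac{2 \left(-3 + 8^{\frac{3}{2}}\right)}{-5 + 2 \cdot 8} + 0\right) 4 = \left(\frac{2 \left(-3 + 16 \sqrt{2}\right)}{-5 + 16} + 0\right) 4 = \left(\frac{2 \left(-3 + 16 \sqrt{2}\right)}{11} + 0\right) 4 = \left(2 \cdot \frac{1}{11} \left(-3 + 16 \sqrt{2}\right) + 0\right) 4 = \left(\left(- \frac{6}{11} + \frac{32 \sqrt{2}}{11}\right) + 0\right) 4 = \left(- \frac{6}{11} + \frac{32 \sqrt{2}}{11}\right) 4 = - \frac{24}{11} + \frac{128 \sqrt{2}}{11}$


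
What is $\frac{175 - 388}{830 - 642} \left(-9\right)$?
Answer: $\frac{1917}{188} \approx 10.197$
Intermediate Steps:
$\frac{175 - 388}{830 - 642} \left(-9\right) = - \frac{213}{188} \left(-9\right) = \left(-213\right) \frac{1}{188} \left(-9\right) = \left(- \frac{213}{188}\right) \left(-9\right) = \frac{1917}{188}$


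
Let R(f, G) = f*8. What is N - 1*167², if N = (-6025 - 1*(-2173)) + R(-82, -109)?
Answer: -32397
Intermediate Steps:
R(f, G) = 8*f
N = -4508 (N = (-6025 - 1*(-2173)) + 8*(-82) = (-6025 + 2173) - 656 = -3852 - 656 = -4508)
N - 1*167² = -4508 - 1*167² = -4508 - 1*27889 = -4508 - 27889 = -32397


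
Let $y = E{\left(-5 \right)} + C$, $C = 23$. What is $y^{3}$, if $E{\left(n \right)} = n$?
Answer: $5832$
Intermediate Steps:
$y = 18$ ($y = -5 + 23 = 18$)
$y^{3} = 18^{3} = 5832$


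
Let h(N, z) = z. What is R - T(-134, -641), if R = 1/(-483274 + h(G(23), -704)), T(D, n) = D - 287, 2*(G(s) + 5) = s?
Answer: 203754737/483978 ≈ 421.00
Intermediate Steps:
G(s) = -5 + s/2
T(D, n) = -287 + D
R = -1/483978 (R = 1/(-483274 - 704) = 1/(-483978) = -1/483978 ≈ -2.0662e-6)
R - T(-134, -641) = -1/483978 - (-287 - 134) = -1/483978 - 1*(-421) = -1/483978 + 421 = 203754737/483978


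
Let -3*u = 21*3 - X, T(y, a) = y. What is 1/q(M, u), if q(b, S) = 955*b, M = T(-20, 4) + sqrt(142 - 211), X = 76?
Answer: -4/89579 - I*sqrt(69)/447895 ≈ -4.4653e-5 - 1.8546e-5*I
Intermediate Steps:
M = -20 + I*sqrt(69) (M = -20 + sqrt(142 - 211) = -20 + sqrt(-69) = -20 + I*sqrt(69) ≈ -20.0 + 8.3066*I)
u = 13/3 (u = -(21*3 - 1*76)/3 = -(63 - 76)/3 = -1/3*(-13) = 13/3 ≈ 4.3333)
1/q(M, u) = 1/(955*(-20 + I*sqrt(69))) = 1/(-19100 + 955*I*sqrt(69))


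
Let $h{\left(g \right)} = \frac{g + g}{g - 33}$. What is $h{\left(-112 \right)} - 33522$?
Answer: $- \frac{4860466}{145} \approx -33520.0$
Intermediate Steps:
$h{\left(g \right)} = \frac{2 g}{-33 + g}$
$h{\left(-112 \right)} - 33522 = 2 \left(-112\right) \frac{1}{-33 - 112} - 33522 = 2 \left(-112\right) \frac{1}{-145} - 33522 = 2 \left(-112\right) \left(- \frac{1}{145}\right) - 33522 = \frac{224}{145} - 33522 = - \frac{4860466}{145}$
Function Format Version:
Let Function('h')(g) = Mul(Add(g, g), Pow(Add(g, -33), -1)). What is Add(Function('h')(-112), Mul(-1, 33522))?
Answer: Rational(-4860466, 145) ≈ -33520.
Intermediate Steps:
Function('h')(g) = Mul(2, g, Pow(Add(-33, g), -1)) (Function('h')(g) = Mul(Mul(2, g), Pow(Add(-33, g), -1)) = Mul(2, g, Pow(Add(-33, g), -1)))
Add(Function('h')(-112), Mul(-1, 33522)) = Add(Mul(2, -112, Pow(Add(-33, -112), -1)), Mul(-1, 33522)) = Add(Mul(2, -112, Pow(-145, -1)), -33522) = Add(Mul(2, -112, Rational(-1, 145)), -33522) = Add(Rational(224, 145), -33522) = Rational(-4860466, 145)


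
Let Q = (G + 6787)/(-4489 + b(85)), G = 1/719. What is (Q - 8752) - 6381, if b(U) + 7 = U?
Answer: -47999325551/3171509 ≈ -15135.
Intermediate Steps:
b(U) = -7 + U
G = 1/719 ≈ 0.0013908
Q = -4879854/3171509 (Q = (1/719 + 6787)/(-4489 + (-7 + 85)) = 4879854/(719*(-4489 + 78)) = (4879854/719)/(-4411) = (4879854/719)*(-1/4411) = -4879854/3171509 ≈ -1.5387)
(Q - 8752) - 6381 = (-4879854/3171509 - 8752) - 6381 = -27761926622/3171509 - 6381 = -47999325551/3171509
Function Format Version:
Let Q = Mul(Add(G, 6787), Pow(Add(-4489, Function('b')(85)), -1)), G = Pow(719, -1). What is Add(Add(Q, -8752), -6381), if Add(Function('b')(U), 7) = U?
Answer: Rational(-47999325551, 3171509) ≈ -15135.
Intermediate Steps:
Function('b')(U) = Add(-7, U)
G = Rational(1, 719) ≈ 0.0013908
Q = Rational(-4879854, 3171509) (Q = Mul(Add(Rational(1, 719), 6787), Pow(Add(-4489, Add(-7, 85)), -1)) = Mul(Rational(4879854, 719), Pow(Add(-4489, 78), -1)) = Mul(Rational(4879854, 719), Pow(-4411, -1)) = Mul(Rational(4879854, 719), Rational(-1, 4411)) = Rational(-4879854, 3171509) ≈ -1.5387)
Add(Add(Q, -8752), -6381) = Add(Add(Rational(-4879854, 3171509), -8752), -6381) = Add(Rational(-27761926622, 3171509), -6381) = Rational(-47999325551, 3171509)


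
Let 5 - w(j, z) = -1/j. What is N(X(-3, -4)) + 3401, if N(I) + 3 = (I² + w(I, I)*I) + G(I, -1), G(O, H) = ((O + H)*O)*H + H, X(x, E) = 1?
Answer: 3404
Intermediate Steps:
w(j, z) = 5 + 1/j (w(j, z) = 5 - (-1)/j = 5 + 1/j)
G(O, H) = H + H*O*(H + O) (G(O, H) = ((H + O)*O)*H + H = (O*(H + O))*H + H = H*O*(H + O) + H = H + H*O*(H + O))
N(I) = -4 + I + I*(5 + 1/I) (N(I) = -3 + ((I² + (5 + 1/I)*I) - (1 + I² - I)) = -3 + ((I² + I*(5 + 1/I)) + (-1 + I - I²)) = -3 + (-1 + I + I*(5 + 1/I)) = -4 + I + I*(5 + 1/I))
N(X(-3, -4)) + 3401 = (-3 + 6*1) + 3401 = (-3 + 6) + 3401 = 3 + 3401 = 3404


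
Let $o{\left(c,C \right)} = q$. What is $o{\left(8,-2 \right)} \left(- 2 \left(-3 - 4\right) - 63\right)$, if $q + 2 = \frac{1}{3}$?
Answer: $\frac{245}{3} \approx 81.667$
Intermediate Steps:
$q = - \frac{5}{3}$ ($q = -2 + \frac{1}{3} = - \frac{5}{3} \approx -1.6667$)
$o{\left(c,C \right)} = - \frac{5}{3}$
$o{\left(8,-2 \right)} \left(- 2 \left(-3 - 4\right) - 63\right) = - \frac{5 \left(- 2 \left(-3 - 4\right) - 63\right)}{3} = - \frac{5 \left(\left(-2\right) \left(-7\right) - 63\right)}{3} = - \frac{5 \left(14 - 63\right)}{3} = \left(- \frac{5}{3}\right) \left(-49\right) = \frac{245}{3}$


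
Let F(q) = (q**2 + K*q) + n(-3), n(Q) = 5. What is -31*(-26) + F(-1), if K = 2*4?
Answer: 804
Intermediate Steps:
K = 8
F(q) = 5 + q**2 + 8*q (F(q) = (q**2 + 8*q) + 5 = 5 + q**2 + 8*q)
-31*(-26) + F(-1) = -31*(-26) + (5 + (-1)**2 + 8*(-1)) = 806 + (5 + 1 - 8) = 806 - 2 = 804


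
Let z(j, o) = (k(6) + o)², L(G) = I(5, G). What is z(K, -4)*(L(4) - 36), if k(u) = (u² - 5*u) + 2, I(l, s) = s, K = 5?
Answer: -512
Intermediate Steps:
k(u) = 2 + u² - 5*u
L(G) = G
z(j, o) = (8 + o)² (z(j, o) = ((2 + 6² - 5*6) + o)² = ((2 + 36 - 30) + o)² = (8 + o)²)
z(K, -4)*(L(4) - 36) = (8 - 4)²*(4 - 36) = 4²*(-32) = 16*(-32) = -512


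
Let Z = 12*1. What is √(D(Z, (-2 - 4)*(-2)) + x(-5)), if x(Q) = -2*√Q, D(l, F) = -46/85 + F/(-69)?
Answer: √(-2733090 - 7644050*I*√5)/1955 ≈ 1.3809 - 1.6193*I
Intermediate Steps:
Z = 12
D(l, F) = -46/85 - F/69 (D(l, F) = -46*1/85 + F*(-1/69) = -46/85 - F/69)
√(D(Z, (-2 - 4)*(-2)) + x(-5)) = √((-46/85 - (-2 - 4)*(-2)/69) - 2*I*√5) = √((-46/85 - (-2)*(-2)/23) - 2*I*√5) = √((-46/85 - 1/69*12) - 2*I*√5) = √((-46/85 - 4/23) - 2*I*√5) = √(-1398/1955 - 2*I*√5)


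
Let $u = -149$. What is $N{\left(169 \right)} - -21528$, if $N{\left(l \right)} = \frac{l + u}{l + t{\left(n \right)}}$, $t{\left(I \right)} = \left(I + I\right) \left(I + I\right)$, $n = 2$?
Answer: $\frac{796540}{37} \approx 21528.0$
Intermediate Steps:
$t{\left(I \right)} = 4 I^{2}$ ($t{\left(I \right)} = 2 I 2 I = 4 I^{2}$)
$N{\left(l \right)} = \frac{-149 + l}{16 + l}$ ($N{\left(l \right)} = \frac{l - 149}{l + 4 \cdot 2^{2}} = \frac{-149 + l}{l + 4 \cdot 4} = \frac{-149 + l}{l + 16} = \frac{-149 + l}{16 + l}$)
$N{\left(169 \right)} - -21528 = \frac{-149 + 169}{16 + 169} - -21528 = \frac{1}{185} \cdot 20 + 21528 = \frac{4}{37} + 21528 = \frac{796540}{37}$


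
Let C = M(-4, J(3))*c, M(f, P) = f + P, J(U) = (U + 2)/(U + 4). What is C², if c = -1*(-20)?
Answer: 211600/49 ≈ 4318.4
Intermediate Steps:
J(U) = (2 + U)/(4 + U)
c = 20
M(f, P) = P + f
C = -460/7 (C = ((2 + 3)/(4 + 3) - 4)*20 = (5/7 - 4)*20 = -23/7*20 = -460/7 ≈ -65.714)
C² = (-460/7)² = 211600/49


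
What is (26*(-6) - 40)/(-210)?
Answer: 14/15 ≈ 0.93333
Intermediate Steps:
(26*(-6) - 40)/(-210) = -(-156 - 40)/210 = -1/210*(-196) = 14/15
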